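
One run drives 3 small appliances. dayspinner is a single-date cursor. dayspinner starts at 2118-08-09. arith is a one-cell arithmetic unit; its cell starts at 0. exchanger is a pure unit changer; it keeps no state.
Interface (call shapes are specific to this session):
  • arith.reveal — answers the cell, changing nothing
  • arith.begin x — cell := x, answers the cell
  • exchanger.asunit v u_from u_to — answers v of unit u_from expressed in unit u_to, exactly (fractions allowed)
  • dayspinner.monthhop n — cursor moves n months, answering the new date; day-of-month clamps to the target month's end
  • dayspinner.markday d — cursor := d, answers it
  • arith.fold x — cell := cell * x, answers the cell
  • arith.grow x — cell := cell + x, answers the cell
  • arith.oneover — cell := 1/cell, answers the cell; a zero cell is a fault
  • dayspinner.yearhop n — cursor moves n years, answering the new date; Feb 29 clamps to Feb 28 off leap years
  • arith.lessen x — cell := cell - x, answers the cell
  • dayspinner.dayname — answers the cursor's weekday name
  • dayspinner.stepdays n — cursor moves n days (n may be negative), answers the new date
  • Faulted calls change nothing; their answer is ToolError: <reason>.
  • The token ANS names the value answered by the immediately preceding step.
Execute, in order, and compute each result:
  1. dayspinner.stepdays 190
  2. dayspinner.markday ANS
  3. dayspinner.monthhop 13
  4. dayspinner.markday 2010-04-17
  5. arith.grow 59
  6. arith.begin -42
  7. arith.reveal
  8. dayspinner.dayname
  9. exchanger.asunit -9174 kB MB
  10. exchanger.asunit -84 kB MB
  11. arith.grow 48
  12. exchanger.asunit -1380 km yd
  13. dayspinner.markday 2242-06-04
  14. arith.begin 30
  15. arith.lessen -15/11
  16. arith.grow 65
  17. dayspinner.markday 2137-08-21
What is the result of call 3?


[in] dayspinner.stepdays n: 190
[out] 2119-02-15
[in] dayspinner.markday d: ANS
[out] 2119-02-15
[in] dayspinner.monthhop n: 13
[out] 2120-03-15
[in] dayspinner.markday d: 2010-04-17
[out] 2010-04-17
[in] arith.grow x: 59
[out] 59
[in] arith.begin x: -42
[out] -42
[in] arith.reveal
[out] -42
[in] dayspinner.dayname
[out] Saturday
[in] exchanger.asunit v: -9174 u_from: kB u_to: MB
[out] -4587/500
[in] exchanger.asunit v: -84 u_from: kB u_to: MB
[out] -21/250
[in] arith.grow x: 48
[out] 6
[in] exchanger.asunit v: -1380 u_from: km u_to: yd
[out] -575000000/381
[in] dayspinner.markday d: 2242-06-04
[out] 2242-06-04
[in] arith.begin x: 30
[out] 30
[in] arith.lessen x: -15/11
[out] 345/11
[in] arith.grow x: 65
[out] 1060/11
[in] dayspinner.markday d: 2137-08-21
[out] 2137-08-21

Answer: 2120-03-15


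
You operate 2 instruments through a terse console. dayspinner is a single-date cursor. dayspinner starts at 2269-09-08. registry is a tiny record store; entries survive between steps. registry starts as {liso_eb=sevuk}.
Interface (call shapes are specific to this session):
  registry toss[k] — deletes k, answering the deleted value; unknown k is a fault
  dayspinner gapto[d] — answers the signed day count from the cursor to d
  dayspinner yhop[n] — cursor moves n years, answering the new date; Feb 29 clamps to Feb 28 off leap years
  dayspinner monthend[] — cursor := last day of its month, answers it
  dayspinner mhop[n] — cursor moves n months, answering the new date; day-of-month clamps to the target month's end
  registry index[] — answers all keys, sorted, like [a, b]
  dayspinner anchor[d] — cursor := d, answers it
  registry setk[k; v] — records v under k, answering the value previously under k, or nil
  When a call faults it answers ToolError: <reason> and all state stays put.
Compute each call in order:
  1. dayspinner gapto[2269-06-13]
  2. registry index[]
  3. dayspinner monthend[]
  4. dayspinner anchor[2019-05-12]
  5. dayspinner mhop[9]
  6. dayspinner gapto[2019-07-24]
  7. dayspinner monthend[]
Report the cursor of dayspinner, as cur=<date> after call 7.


==> dayspinner gapto(2269-06-13)
<== -87
==> registry index()
<== [liso_eb]
==> dayspinner monthend()
<== 2269-09-30
==> dayspinner anchor(2019-05-12)
<== 2019-05-12
==> dayspinner mhop(9)
<== 2020-02-12
==> dayspinner gapto(2019-07-24)
<== -203
==> dayspinner monthend()
<== 2020-02-29

Answer: cur=2020-02-29


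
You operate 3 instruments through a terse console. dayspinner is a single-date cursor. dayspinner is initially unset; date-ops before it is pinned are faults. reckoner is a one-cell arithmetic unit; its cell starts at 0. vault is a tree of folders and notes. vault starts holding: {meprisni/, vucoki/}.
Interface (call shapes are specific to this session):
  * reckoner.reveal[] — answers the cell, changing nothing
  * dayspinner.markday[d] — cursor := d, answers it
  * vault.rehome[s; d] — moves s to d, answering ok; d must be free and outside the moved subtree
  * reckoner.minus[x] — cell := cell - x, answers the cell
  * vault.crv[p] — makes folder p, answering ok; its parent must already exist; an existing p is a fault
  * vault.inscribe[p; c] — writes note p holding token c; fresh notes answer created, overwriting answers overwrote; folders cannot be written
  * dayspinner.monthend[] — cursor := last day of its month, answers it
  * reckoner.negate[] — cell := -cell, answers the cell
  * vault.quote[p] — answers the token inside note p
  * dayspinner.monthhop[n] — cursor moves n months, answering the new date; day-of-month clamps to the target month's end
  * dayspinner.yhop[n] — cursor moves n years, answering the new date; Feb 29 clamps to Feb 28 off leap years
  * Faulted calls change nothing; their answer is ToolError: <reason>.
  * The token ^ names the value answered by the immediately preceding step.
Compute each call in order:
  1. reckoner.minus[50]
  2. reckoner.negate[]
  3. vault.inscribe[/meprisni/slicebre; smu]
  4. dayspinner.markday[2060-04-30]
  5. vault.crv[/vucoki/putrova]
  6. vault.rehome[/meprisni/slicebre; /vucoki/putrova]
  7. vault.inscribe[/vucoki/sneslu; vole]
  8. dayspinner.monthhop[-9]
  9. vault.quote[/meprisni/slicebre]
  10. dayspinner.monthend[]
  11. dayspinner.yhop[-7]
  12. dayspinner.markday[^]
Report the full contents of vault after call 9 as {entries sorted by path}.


-> reckoner.minus(50)
<- -50
-> reckoner.negate()
<- 50
-> vault.inscribe(/meprisni/slicebre, smu)
<- created
-> dayspinner.markday(2060-04-30)
<- 2060-04-30
-> vault.crv(/vucoki/putrova)
<- ok
-> vault.rehome(/meprisni/slicebre, /vucoki/putrova)
<- ToolError: exists
-> vault.inscribe(/vucoki/sneslu, vole)
<- created
-> dayspinner.monthhop(-9)
<- 2059-07-30
-> vault.quote(/meprisni/slicebre)
<- smu
-> dayspinner.monthend()
<- 2059-07-31
-> dayspinner.yhop(-7)
<- 2052-07-31
-> dayspinner.markday(^)
<- 2052-07-31

Answer: {meprisni/, meprisni/slicebre=smu, vucoki/, vucoki/putrova/, vucoki/sneslu=vole}


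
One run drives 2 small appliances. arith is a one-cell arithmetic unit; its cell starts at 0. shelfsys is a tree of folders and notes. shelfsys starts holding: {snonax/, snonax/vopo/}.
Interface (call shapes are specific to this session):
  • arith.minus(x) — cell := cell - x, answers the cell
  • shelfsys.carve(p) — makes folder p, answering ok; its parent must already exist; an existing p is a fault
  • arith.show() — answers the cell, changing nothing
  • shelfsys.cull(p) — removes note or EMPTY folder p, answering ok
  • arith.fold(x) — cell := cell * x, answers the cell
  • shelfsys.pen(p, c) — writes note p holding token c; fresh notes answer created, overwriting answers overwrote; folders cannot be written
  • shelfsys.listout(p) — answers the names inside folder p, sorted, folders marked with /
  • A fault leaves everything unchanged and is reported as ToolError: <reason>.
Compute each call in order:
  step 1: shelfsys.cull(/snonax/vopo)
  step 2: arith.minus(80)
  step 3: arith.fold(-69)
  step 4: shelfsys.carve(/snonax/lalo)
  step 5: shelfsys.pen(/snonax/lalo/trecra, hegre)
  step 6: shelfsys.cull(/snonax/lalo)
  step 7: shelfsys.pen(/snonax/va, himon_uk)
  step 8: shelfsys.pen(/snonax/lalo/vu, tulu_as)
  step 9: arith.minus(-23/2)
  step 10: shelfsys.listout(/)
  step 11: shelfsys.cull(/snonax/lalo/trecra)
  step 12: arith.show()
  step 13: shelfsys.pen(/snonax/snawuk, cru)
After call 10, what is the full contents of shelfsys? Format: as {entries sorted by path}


// 1. shelfsys.cull(/snonax/vopo) == ok
// 2. arith.minus(80) == -80
// 3. arith.fold(-69) == 5520
// 4. shelfsys.carve(/snonax/lalo) == ok
// 5. shelfsys.pen(/snonax/lalo/trecra, hegre) == created
// 6. shelfsys.cull(/snonax/lalo) == ToolError: not empty
// 7. shelfsys.pen(/snonax/va, himon_uk) == created
// 8. shelfsys.pen(/snonax/lalo/vu, tulu_as) == created
// 9. arith.minus(-23/2) == 11063/2
// 10. shelfsys.listout(/) == [snonax/]
// 11. shelfsys.cull(/snonax/lalo/trecra) == ok
// 12. arith.show() == 11063/2
// 13. shelfsys.pen(/snonax/snawuk, cru) == created

Answer: {snonax/, snonax/lalo/, snonax/lalo/trecra=hegre, snonax/lalo/vu=tulu_as, snonax/va=himon_uk}


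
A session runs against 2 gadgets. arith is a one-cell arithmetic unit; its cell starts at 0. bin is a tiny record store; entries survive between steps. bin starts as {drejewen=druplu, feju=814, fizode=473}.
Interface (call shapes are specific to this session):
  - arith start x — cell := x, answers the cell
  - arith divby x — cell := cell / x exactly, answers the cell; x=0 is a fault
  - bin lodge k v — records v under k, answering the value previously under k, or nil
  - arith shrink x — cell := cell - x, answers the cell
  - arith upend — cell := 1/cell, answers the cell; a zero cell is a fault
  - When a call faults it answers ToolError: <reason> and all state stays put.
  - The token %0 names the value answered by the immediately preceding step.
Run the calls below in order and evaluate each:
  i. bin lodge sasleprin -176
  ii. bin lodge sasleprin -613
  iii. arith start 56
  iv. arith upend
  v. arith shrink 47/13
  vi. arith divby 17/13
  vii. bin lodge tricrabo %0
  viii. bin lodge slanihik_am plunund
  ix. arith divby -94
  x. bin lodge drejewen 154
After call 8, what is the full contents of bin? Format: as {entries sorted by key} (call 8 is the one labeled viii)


Answer: {drejewen=druplu, feju=814, fizode=473, sasleprin=-613, slanihik_am=plunund, tricrabo=-2619/952}

Derivation:
Do: bin lodge[k: sasleprin; v: -176]
See: nil
Do: bin lodge[k: sasleprin; v: -613]
See: -176
Do: arith start[x: 56]
See: 56
Do: arith upend[]
See: 1/56
Do: arith shrink[x: 47/13]
See: -2619/728
Do: arith divby[x: 17/13]
See: -2619/952
Do: bin lodge[k: tricrabo; v: %0]
See: nil
Do: bin lodge[k: slanihik_am; v: plunund]
See: nil
Do: arith divby[x: -94]
See: 2619/89488
Do: bin lodge[k: drejewen; v: 154]
See: druplu


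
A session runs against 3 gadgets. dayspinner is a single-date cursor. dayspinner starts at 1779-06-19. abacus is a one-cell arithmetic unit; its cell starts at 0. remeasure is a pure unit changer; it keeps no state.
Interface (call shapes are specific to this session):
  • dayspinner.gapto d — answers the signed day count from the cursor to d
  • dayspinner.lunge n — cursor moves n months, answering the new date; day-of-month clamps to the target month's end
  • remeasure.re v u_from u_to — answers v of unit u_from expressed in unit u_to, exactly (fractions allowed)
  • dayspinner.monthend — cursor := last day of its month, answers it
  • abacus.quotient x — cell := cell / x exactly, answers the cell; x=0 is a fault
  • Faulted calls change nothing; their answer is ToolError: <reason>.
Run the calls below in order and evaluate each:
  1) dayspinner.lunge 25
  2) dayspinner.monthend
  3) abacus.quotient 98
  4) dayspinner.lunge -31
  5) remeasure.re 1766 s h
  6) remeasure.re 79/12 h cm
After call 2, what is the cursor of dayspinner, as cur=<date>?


→ dayspinner.lunge(n→25)
← 1781-07-19
→ dayspinner.monthend()
← 1781-07-31
→ abacus.quotient(x→98)
← 0
→ dayspinner.lunge(n→-31)
← 1778-12-31
→ remeasure.re(v→1766, u_from→s, u_to→h)
← 883/1800
→ remeasure.re(v→79/12, u_from→h, u_to→cm)
← ToolError: incompatible units

Answer: cur=1781-07-31


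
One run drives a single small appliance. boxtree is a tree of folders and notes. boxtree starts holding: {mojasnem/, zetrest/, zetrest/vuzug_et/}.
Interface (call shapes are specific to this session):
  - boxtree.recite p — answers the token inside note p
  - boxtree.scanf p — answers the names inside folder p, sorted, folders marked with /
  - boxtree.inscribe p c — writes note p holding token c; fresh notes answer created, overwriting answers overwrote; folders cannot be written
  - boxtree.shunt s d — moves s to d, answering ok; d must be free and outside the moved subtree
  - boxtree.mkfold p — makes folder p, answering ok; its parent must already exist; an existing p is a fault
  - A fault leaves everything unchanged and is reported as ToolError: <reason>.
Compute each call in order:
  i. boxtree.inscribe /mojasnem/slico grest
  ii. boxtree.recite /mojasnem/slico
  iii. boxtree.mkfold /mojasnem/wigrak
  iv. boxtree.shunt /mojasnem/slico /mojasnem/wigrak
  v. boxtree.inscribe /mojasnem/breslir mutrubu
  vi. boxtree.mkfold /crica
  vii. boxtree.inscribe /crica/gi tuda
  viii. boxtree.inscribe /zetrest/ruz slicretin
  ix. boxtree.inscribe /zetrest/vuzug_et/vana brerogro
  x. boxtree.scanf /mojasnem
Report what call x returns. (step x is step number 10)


Answer: [breslir, slico, wigrak/]

Derivation:
CALL boxtree.inscribe[p→/mojasnem/slico; c→grest]
RET  created
CALL boxtree.recite[p→/mojasnem/slico]
RET  grest
CALL boxtree.mkfold[p→/mojasnem/wigrak]
RET  ok
CALL boxtree.shunt[s→/mojasnem/slico; d→/mojasnem/wigrak]
RET  ToolError: exists
CALL boxtree.inscribe[p→/mojasnem/breslir; c→mutrubu]
RET  created
CALL boxtree.mkfold[p→/crica]
RET  ok
CALL boxtree.inscribe[p→/crica/gi; c→tuda]
RET  created
CALL boxtree.inscribe[p→/zetrest/ruz; c→slicretin]
RET  created
CALL boxtree.inscribe[p→/zetrest/vuzug_et/vana; c→brerogro]
RET  created
CALL boxtree.scanf[p→/mojasnem]
RET  [breslir, slico, wigrak/]


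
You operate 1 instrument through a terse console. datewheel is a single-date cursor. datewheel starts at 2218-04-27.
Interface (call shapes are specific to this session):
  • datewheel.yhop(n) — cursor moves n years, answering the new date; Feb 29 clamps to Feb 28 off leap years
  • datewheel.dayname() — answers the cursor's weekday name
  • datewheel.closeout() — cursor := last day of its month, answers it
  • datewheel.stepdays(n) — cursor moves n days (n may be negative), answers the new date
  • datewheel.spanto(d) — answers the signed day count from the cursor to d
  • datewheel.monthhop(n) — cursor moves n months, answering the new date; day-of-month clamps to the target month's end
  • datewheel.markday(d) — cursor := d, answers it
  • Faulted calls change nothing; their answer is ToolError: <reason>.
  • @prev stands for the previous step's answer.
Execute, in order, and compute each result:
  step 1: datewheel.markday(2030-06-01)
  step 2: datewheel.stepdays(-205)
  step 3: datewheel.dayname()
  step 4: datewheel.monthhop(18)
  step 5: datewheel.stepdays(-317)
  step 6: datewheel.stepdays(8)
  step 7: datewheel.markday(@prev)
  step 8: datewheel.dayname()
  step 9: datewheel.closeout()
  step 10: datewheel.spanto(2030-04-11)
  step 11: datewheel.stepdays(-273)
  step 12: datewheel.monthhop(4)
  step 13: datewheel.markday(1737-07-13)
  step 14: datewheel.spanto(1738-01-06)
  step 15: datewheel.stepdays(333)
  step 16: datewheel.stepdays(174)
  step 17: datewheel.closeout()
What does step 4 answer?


Answer: 2031-05-08

Derivation:
→ markday(2030-06-01)
← 2030-06-01
→ stepdays(-205)
← 2029-11-08
→ dayname()
← Thursday
→ monthhop(18)
← 2031-05-08
→ stepdays(-317)
← 2030-06-25
→ stepdays(8)
← 2030-07-03
→ markday(@prev)
← 2030-07-03
→ dayname()
← Wednesday
→ closeout()
← 2030-07-31
→ spanto(2030-04-11)
← -111
→ stepdays(-273)
← 2029-10-31
→ monthhop(4)
← 2030-02-28
→ markday(1737-07-13)
← 1737-07-13
→ spanto(1738-01-06)
← 177
→ stepdays(333)
← 1738-06-11
→ stepdays(174)
← 1738-12-02
→ closeout()
← 1738-12-31


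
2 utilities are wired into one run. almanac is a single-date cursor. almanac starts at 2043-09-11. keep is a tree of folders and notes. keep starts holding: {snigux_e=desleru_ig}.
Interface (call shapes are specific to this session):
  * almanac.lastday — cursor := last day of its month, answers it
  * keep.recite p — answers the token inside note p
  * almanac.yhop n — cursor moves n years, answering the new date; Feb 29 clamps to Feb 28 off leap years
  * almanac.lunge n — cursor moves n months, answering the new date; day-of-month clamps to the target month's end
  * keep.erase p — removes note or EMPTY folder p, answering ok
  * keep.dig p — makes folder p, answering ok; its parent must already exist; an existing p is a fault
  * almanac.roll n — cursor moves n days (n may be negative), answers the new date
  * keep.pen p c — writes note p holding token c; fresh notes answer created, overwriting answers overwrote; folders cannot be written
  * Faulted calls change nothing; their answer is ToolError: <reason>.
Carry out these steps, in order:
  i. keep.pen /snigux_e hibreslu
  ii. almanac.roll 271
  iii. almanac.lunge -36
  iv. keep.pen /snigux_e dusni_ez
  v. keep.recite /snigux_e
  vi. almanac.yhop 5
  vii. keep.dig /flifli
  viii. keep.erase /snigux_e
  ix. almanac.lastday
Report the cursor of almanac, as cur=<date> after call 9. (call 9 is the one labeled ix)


-> keep.pen(p=/snigux_e, c=hibreslu)
<- overwrote
-> almanac.roll(n=271)
<- 2044-06-08
-> almanac.lunge(n=-36)
<- 2041-06-08
-> keep.pen(p=/snigux_e, c=dusni_ez)
<- overwrote
-> keep.recite(p=/snigux_e)
<- dusni_ez
-> almanac.yhop(n=5)
<- 2046-06-08
-> keep.dig(p=/flifli)
<- ok
-> keep.erase(p=/snigux_e)
<- ok
-> almanac.lastday()
<- 2046-06-30

Answer: cur=2046-06-30


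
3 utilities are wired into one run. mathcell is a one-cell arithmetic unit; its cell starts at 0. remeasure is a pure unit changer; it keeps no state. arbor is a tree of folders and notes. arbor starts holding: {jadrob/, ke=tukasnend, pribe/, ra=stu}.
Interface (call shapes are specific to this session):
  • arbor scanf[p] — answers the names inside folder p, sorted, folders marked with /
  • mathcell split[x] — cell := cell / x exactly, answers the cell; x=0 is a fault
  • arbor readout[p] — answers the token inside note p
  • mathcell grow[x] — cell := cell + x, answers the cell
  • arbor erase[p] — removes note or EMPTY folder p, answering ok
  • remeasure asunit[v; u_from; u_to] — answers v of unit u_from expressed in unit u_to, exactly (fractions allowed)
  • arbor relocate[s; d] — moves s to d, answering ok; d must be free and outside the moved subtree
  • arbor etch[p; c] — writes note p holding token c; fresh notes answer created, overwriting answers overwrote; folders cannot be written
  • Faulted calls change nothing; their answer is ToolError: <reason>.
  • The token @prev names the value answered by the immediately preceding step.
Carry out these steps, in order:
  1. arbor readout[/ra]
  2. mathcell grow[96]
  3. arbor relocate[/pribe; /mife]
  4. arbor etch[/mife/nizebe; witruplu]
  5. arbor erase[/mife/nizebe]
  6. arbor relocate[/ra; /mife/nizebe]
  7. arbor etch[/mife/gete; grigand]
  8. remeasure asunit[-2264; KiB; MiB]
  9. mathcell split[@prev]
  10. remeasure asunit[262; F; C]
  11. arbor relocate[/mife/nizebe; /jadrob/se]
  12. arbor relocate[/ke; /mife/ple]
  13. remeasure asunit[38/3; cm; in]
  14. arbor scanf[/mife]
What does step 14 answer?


Next I call arbor readout with /ra, giving stu.
Now I run mathcell grow with 96, which returns 96.
I use arbor relocate with /pribe, /mife: ok.
Invoking arbor etch with /mife/nizebe, witruplu, → created.
Now I run arbor erase with /mife/nizebe, which returns ok.
Next I call arbor relocate with /ra, /mife/nizebe, and see ok.
I call arbor etch with /mife/gete, grigand, — result: created.
I call remeasure asunit with -2264, KiB, MiB, which returns -283/128.
Using mathcell split with @prev, and observe -12288/283.
I call remeasure asunit with 262, F, C, giving 1150/9.
I try arbor relocate with /mife/nizebe, /jadrob/se, → ok.
I run arbor relocate with /ke, /mife/ple, and observe ok.
I invoke remeasure asunit with 38/3, cm, in, yielding 1900/381.
I call arbor scanf with /mife, and get [gete, ple].

Answer: [gete, ple]


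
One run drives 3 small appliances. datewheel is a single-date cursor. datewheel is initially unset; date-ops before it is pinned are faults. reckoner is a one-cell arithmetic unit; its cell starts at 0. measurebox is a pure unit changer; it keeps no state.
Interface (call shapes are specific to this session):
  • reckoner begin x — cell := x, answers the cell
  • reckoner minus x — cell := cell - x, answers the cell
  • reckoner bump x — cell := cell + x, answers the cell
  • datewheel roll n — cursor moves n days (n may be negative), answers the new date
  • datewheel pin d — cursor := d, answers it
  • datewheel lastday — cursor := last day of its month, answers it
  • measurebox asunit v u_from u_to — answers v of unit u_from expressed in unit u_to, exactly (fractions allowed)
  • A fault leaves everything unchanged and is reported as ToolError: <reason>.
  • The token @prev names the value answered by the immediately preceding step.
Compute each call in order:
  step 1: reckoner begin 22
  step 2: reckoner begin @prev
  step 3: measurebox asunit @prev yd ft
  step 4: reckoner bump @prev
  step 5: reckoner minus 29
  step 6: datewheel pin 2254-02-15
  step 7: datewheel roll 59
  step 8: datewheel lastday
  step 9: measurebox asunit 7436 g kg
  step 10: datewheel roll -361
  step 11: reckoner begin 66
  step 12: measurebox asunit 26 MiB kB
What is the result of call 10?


CALL reckoner begin[x→22]
RET  22
CALL reckoner begin[x→@prev]
RET  22
CALL measurebox asunit[v→@prev; u_from→yd; u_to→ft]
RET  66
CALL reckoner bump[x→@prev]
RET  88
CALL reckoner minus[x→29]
RET  59
CALL datewheel pin[d→2254-02-15]
RET  2254-02-15
CALL datewheel roll[n→59]
RET  2254-04-15
CALL datewheel lastday[]
RET  2254-04-30
CALL measurebox asunit[v→7436; u_from→g; u_to→kg]
RET  1859/250
CALL datewheel roll[n→-361]
RET  2253-05-04
CALL reckoner begin[x→66]
RET  66
CALL measurebox asunit[v→26; u_from→MiB; u_to→kB]
RET  3407872/125

Answer: 2253-05-04


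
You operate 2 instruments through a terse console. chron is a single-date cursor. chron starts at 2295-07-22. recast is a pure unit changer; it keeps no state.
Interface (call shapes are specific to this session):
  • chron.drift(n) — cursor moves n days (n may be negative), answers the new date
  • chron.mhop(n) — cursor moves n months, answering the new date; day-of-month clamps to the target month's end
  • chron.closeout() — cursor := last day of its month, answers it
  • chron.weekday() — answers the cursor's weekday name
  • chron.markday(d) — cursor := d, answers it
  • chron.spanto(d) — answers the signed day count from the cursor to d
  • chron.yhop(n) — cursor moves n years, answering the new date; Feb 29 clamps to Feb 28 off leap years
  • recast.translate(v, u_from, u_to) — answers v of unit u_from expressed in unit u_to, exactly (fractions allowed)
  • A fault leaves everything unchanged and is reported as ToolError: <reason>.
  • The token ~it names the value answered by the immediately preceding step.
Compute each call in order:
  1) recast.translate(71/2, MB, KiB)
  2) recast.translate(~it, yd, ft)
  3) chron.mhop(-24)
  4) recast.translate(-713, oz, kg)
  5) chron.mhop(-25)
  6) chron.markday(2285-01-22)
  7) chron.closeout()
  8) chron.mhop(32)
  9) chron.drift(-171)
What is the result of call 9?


Answer: 2287-04-12

Derivation:
Using recast.translate on v='71/2', u_from='MB', u_to='KiB': 1109375/32.
Now I run recast.translate on v='~it', u_from='yd', u_to='ft', and see 3328125/32.
Calling chron.mhop on n='-24', giving 2293-07-22.
Now I run recast.translate on v='-713', u_from='oz', u_to='kg', — result: -32341135981/1600000000.
I try chron.mhop on n='-25', and see 2291-06-22.
I try chron.markday on d='2285-01-22', yielding 2285-01-22.
I use chron.closeout(), and observe 2285-01-31.
I call chron.mhop on n='32', and observe 2287-09-30.
Next I call chron.drift on n='-171', giving 2287-04-12.


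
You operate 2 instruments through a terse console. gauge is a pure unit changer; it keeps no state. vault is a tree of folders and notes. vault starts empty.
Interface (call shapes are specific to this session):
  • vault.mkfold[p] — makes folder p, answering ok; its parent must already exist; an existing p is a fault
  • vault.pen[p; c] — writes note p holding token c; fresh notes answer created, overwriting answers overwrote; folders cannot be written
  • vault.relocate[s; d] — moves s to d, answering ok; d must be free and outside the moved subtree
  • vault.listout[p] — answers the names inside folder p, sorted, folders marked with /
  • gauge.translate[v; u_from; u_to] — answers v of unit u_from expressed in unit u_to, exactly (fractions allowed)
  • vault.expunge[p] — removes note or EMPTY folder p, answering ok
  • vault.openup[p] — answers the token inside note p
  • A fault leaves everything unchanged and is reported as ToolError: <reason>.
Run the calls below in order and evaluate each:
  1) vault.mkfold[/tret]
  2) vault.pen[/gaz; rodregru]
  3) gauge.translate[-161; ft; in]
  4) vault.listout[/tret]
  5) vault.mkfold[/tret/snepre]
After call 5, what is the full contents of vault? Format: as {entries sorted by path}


Answer: {gaz=rodregru, tret/, tret/snepre/}

Derivation:
! vault.mkfold(/tret) ~> ok
! vault.pen(/gaz, rodregru) ~> created
! gauge.translate(-161, ft, in) ~> -1932
! vault.listout(/tret) ~> []
! vault.mkfold(/tret/snepre) ~> ok


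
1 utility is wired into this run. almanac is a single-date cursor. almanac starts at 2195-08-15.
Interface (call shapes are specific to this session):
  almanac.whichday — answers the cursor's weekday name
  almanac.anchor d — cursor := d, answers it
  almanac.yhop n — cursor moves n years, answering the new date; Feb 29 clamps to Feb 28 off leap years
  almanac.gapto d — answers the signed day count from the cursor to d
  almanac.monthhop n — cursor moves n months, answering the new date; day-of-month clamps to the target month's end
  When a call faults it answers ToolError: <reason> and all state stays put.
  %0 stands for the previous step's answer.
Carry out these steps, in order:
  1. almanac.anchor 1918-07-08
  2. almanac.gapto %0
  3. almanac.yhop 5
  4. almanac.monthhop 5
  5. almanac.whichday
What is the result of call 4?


·→ anchor(d=1918-07-08)
·← 1918-07-08
·→ gapto(d=%0)
·← 0
·→ yhop(n=5)
·← 1923-07-08
·→ monthhop(n=5)
·← 1923-12-08
·→ whichday()
·← Saturday

Answer: 1923-12-08


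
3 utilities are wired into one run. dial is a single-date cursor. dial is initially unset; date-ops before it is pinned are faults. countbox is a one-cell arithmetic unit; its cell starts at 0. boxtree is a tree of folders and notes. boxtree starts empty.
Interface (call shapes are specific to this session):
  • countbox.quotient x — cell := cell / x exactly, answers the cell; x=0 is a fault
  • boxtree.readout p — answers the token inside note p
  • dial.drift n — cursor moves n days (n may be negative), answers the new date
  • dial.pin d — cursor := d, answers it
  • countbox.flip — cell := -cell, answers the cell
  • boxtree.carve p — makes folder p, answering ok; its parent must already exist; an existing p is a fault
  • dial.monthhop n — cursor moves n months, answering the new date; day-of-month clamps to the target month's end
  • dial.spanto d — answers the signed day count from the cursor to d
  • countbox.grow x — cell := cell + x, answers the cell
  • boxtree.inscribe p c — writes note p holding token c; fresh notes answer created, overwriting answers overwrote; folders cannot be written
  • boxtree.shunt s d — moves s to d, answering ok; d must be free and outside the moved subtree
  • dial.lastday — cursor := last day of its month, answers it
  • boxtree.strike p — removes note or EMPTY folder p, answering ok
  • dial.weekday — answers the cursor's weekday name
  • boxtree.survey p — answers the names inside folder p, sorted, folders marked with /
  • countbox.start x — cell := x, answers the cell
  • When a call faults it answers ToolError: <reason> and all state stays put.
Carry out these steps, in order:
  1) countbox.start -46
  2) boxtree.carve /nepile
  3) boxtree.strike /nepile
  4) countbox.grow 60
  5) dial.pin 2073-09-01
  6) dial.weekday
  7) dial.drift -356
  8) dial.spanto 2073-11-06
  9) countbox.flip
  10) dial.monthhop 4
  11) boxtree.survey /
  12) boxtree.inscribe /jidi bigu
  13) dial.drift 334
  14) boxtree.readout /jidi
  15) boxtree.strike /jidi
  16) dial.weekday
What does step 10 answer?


Answer: 2073-01-10

Derivation:
·→ countbox.start(x: -46)
·← -46
·→ boxtree.carve(p: /nepile)
·← ok
·→ boxtree.strike(p: /nepile)
·← ok
·→ countbox.grow(x: 60)
·← 14
·→ dial.pin(d: 2073-09-01)
·← 2073-09-01
·→ dial.weekday()
·← Friday
·→ dial.drift(n: -356)
·← 2072-09-10
·→ dial.spanto(d: 2073-11-06)
·← 422
·→ countbox.flip()
·← -14
·→ dial.monthhop(n: 4)
·← 2073-01-10
·→ boxtree.survey(p: /)
·← []
·→ boxtree.inscribe(p: /jidi, c: bigu)
·← created
·→ dial.drift(n: 334)
·← 2073-12-10
·→ boxtree.readout(p: /jidi)
·← bigu
·→ boxtree.strike(p: /jidi)
·← ok
·→ dial.weekday()
·← Sunday


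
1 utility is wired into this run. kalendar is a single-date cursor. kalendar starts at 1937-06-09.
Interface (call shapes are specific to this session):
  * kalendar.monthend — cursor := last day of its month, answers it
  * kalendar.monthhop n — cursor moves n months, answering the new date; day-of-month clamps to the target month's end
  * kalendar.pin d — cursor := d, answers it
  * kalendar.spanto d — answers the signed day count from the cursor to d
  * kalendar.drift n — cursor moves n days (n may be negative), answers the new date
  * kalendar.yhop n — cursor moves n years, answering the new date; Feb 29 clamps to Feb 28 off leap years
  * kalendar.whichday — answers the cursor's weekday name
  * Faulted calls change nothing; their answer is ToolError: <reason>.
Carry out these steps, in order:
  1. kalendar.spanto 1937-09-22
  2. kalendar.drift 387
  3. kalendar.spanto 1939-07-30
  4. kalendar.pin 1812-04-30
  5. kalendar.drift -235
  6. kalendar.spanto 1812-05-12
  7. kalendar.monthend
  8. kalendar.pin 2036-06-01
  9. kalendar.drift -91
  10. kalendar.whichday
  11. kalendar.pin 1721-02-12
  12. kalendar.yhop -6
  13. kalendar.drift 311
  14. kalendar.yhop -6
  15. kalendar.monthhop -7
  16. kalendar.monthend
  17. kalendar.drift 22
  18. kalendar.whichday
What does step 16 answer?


Answer: 1709-05-31

Derivation:
% kalendar.spanto d: 1937-09-22
  105
% kalendar.drift n: 387
  1938-07-01
% kalendar.spanto d: 1939-07-30
  394
% kalendar.pin d: 1812-04-30
  1812-04-30
% kalendar.drift n: -235
  1811-09-08
% kalendar.spanto d: 1812-05-12
  247
% kalendar.monthend
  1811-09-30
% kalendar.pin d: 2036-06-01
  2036-06-01
% kalendar.drift n: -91
  2036-03-02
% kalendar.whichday
  Sunday
% kalendar.pin d: 1721-02-12
  1721-02-12
% kalendar.yhop n: -6
  1715-02-12
% kalendar.drift n: 311
  1715-12-20
% kalendar.yhop n: -6
  1709-12-20
% kalendar.monthhop n: -7
  1709-05-20
% kalendar.monthend
  1709-05-31
% kalendar.drift n: 22
  1709-06-22
% kalendar.whichday
  Saturday


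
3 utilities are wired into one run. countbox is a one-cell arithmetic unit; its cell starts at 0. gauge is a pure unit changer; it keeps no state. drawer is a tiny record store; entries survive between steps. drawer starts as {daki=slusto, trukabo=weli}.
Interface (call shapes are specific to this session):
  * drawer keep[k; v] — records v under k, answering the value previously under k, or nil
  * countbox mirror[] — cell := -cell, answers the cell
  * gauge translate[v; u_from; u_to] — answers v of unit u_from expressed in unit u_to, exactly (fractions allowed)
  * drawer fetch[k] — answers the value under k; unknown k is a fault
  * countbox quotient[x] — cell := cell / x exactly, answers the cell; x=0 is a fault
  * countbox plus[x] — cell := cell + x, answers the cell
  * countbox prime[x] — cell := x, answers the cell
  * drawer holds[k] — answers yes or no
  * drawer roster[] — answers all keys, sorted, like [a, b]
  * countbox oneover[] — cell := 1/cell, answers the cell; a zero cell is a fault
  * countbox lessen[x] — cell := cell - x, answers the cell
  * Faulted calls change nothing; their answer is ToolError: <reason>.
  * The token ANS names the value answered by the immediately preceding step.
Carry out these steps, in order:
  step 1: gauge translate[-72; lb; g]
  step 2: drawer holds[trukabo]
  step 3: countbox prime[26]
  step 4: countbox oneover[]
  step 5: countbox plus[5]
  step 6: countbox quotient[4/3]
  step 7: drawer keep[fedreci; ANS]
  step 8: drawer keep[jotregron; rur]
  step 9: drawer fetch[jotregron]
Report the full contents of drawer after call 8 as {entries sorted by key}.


Answer: {daki=slusto, fedreci=393/104, jotregron=rur, trukabo=weli}

Derivation:
Do: gauge translate[-72; lb; g]
See: -408233133/12500
Do: drawer holds[trukabo]
See: yes
Do: countbox prime[26]
See: 26
Do: countbox oneover[]
See: 1/26
Do: countbox plus[5]
See: 131/26
Do: countbox quotient[4/3]
See: 393/104
Do: drawer keep[fedreci; ANS]
See: nil
Do: drawer keep[jotregron; rur]
See: nil
Do: drawer fetch[jotregron]
See: rur


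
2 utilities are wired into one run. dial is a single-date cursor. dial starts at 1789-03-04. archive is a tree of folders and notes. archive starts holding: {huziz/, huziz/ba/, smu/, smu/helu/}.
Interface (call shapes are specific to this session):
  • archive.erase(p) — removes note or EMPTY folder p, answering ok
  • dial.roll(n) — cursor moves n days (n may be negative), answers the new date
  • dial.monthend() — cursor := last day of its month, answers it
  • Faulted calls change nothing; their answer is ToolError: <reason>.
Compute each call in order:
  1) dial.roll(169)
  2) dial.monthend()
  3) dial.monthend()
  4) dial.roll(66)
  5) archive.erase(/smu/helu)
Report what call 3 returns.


[in] dial.roll n: 169
:: 1789-08-20
[in] dial.monthend
:: 1789-08-31
[in] dial.monthend
:: 1789-08-31
[in] dial.roll n: 66
:: 1789-11-05
[in] archive.erase p: /smu/helu
:: ok

Answer: 1789-08-31


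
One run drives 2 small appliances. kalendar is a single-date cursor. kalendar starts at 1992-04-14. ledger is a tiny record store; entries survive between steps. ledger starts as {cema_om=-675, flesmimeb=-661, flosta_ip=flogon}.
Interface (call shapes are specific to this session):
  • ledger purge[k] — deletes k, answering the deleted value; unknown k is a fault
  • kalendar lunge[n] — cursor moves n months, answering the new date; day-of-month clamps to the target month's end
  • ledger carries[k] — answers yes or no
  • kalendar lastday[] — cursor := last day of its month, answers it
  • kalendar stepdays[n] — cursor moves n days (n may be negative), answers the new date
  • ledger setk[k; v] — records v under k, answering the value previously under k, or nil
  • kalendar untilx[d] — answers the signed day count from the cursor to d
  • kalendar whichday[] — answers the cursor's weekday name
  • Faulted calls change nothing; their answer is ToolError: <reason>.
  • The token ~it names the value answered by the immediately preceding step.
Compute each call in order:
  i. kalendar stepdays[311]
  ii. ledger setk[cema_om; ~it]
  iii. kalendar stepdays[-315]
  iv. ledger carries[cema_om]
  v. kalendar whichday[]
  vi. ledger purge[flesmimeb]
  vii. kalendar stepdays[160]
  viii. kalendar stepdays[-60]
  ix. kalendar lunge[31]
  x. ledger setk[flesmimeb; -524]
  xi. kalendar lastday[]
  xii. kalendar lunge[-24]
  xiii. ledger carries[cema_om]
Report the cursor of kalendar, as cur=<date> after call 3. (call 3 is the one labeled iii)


Then kalendar stepdays using n=311, — result: 1993-02-19.
I run ledger setk using k=cema_om, v=~it, → -675.
I run kalendar stepdays using n=-315, and see 1992-04-10.
Now I run ledger carries using k=cema_om: yes.
Calling kalendar whichday, which returns Friday.
I try ledger purge using k=flesmimeb, and get -661.
Calling kalendar stepdays using n=160, and get 1992-09-17.
Using kalendar stepdays using n=-60, and see 1992-07-19.
Next I call kalendar lunge using n=31, and observe 1995-02-19.
I invoke ledger setk using k=flesmimeb, v=-524: nil.
I run kalendar lastday(), — result: 1995-02-28.
Then kalendar lunge using n=-24, which returns 1993-02-28.
Invoking ledger carries using k=cema_om, giving yes.

Answer: cur=1992-04-10


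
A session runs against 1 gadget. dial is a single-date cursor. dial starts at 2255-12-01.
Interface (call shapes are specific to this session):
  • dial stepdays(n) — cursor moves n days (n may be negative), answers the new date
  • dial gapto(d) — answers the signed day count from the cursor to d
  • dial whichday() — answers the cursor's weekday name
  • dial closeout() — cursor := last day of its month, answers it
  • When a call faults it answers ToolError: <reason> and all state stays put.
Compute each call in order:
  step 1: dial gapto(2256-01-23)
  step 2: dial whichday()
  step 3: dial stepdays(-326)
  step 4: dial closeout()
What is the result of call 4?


Do: dial gapto[d=2256-01-23]
See: 53
Do: dial whichday[]
See: Saturday
Do: dial stepdays[n=-326]
See: 2255-01-09
Do: dial closeout[]
See: 2255-01-31

Answer: 2255-01-31


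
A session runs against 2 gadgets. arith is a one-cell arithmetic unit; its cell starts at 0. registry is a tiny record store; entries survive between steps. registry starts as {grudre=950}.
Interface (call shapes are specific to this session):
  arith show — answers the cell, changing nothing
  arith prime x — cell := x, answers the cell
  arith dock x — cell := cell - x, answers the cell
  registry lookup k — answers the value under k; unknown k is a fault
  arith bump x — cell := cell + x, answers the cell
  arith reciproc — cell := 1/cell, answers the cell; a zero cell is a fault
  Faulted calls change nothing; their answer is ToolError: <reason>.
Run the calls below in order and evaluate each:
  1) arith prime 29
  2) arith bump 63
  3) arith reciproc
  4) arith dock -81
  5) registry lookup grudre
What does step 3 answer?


Answer: 1/92

Derivation:
Step: arith prime[x=29]
Result: 29
Step: arith bump[x=63]
Result: 92
Step: arith reciproc[]
Result: 1/92
Step: arith dock[x=-81]
Result: 7453/92
Step: registry lookup[k=grudre]
Result: 950


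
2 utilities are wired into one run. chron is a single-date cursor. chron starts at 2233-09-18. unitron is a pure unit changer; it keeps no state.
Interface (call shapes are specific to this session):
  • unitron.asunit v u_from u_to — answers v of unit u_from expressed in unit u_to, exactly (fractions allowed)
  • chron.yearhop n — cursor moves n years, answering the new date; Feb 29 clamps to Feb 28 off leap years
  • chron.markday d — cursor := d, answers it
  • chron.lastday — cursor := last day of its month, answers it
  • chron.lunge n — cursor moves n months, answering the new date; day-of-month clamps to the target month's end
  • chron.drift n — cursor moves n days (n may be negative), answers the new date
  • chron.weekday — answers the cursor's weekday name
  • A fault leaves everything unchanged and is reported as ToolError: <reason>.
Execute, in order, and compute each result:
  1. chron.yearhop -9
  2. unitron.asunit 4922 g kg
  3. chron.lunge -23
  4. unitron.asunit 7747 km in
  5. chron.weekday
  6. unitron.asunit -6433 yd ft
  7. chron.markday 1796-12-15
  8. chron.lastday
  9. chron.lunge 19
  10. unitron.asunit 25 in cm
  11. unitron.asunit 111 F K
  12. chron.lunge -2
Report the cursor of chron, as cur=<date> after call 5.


>>> yearhop n→-9
[out] 2224-09-18
>>> asunit v→4922 u_from→g u_to→kg
[out] 2461/500
>>> lunge n→-23
[out] 2222-10-18
>>> asunit v→7747 u_from→km u_to→in
[out] 305000000
>>> weekday
[out] Friday
>>> asunit v→-6433 u_from→yd u_to→ft
[out] -19299
>>> markday d→1796-12-15
[out] 1796-12-15
>>> lastday
[out] 1796-12-31
>>> lunge n→19
[out] 1798-07-31
>>> asunit v→25 u_from→in u_to→cm
[out] 127/2
>>> asunit v→111 u_from→F u_to→K
[out] 57067/180
>>> lunge n→-2
[out] 1798-05-31

Answer: cur=2222-10-18
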